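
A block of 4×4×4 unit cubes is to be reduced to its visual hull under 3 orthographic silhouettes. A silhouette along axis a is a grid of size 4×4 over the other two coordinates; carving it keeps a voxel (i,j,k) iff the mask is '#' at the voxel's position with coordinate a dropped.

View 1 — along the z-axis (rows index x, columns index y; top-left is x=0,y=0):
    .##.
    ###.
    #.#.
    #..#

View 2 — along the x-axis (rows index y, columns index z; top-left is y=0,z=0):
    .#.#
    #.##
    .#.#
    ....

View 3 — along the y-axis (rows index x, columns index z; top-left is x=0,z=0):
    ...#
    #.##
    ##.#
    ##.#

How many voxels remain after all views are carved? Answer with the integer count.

initial block: 4^3 = 64
after view 1 [z-axis, 9 of 16 cells solid] → remaining = 36
after view 2 [x-axis, 7 of 16 cells solid] → remaining = 18
after view 3 [y-axis, 10 of 16 cells solid] → remaining = 13

13 voxels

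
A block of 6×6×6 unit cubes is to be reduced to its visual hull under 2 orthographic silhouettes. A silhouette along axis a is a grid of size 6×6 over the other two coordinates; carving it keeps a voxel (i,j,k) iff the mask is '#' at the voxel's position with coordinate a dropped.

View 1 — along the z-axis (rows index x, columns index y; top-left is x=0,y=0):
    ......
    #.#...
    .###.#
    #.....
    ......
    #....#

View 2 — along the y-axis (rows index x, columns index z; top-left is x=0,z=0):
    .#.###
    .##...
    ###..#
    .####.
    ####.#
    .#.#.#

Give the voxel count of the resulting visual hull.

full grid |V| = 216
[1] z-view keeps 9 columns → grid now 54
[2] y-view keeps 22 columns → grid now 30

remaining voxels: 30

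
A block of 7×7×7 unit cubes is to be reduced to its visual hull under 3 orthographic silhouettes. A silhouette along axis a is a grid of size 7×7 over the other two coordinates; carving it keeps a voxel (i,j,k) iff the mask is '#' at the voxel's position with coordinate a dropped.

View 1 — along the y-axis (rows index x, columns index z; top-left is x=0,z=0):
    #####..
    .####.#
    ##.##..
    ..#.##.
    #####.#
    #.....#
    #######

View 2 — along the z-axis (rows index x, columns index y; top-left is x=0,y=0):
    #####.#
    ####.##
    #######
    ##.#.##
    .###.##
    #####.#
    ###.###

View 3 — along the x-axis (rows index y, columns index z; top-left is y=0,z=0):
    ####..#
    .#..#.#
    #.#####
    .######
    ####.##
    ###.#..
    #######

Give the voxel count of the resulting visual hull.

voxel count = 142

before carving: 343 voxels (7×7×7)
after view 1 [y-axis, 32 of 49 cells solid] → remaining = 224
after view 2 [z-axis, 41 of 49 cells solid] → remaining = 187
after view 3 [x-axis, 37 of 49 cells solid] → remaining = 142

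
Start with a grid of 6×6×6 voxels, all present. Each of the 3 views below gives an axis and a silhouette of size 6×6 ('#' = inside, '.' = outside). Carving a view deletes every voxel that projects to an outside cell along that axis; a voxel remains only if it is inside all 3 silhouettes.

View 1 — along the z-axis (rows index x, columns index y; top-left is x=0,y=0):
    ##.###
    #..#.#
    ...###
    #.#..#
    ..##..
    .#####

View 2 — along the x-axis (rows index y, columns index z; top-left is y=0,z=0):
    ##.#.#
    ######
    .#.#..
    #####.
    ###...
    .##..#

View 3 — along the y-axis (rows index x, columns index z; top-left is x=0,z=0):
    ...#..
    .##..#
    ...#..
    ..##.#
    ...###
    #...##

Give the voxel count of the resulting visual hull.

remaining voxels: 26

initial block: 6^3 = 216
step 1: project along z, AND mask (21/36) → |grid| = 126
step 2: project along x, AND mask (23/36) → |grid| = 79
step 3: project along y, AND mask (14/36) → |grid| = 26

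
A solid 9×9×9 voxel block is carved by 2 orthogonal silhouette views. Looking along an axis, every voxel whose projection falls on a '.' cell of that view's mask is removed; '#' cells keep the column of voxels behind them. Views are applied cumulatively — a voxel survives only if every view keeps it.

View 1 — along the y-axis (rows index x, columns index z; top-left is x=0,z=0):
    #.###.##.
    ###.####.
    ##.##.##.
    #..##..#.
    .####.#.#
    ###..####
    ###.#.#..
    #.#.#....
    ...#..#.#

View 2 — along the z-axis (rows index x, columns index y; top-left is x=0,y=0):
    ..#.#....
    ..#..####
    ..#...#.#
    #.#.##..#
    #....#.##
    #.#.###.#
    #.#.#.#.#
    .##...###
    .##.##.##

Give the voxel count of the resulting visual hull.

full grid |V| = 729
carve view 1 (along y, XZ-mask fill 47/81): 423 voxels remain
carve view 2 (along z, XY-mask fill 41/81): 209 voxels remain

209 voxels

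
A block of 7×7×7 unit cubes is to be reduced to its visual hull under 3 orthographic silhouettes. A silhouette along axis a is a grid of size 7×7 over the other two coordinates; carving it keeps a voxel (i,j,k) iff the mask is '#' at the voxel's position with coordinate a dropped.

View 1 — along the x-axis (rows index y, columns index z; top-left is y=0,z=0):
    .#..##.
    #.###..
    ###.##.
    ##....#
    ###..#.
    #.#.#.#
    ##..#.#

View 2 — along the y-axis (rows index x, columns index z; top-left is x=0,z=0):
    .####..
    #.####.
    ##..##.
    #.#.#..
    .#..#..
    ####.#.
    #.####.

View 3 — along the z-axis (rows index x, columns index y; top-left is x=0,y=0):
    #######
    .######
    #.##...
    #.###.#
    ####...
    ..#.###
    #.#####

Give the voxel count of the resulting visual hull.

83 voxels

before carving: 343 voxels (7×7×7)
[1] x-view keeps 27 columns → grid now 189
[2] y-view keeps 28 columns → grid now 116
[3] z-view keeps 35 columns → grid now 83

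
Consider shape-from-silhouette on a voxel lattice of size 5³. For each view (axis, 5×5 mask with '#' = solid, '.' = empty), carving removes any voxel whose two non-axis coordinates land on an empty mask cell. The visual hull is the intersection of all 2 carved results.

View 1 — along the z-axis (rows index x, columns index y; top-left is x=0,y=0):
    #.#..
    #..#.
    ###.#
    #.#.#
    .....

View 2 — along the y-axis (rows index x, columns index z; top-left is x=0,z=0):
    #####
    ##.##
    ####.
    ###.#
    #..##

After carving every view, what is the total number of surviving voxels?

|visual hull| = 46

start: 5×5×5 = 125 voxels
[1] z-view keeps 11 columns → grid now 55
[2] y-view keeps 20 columns → grid now 46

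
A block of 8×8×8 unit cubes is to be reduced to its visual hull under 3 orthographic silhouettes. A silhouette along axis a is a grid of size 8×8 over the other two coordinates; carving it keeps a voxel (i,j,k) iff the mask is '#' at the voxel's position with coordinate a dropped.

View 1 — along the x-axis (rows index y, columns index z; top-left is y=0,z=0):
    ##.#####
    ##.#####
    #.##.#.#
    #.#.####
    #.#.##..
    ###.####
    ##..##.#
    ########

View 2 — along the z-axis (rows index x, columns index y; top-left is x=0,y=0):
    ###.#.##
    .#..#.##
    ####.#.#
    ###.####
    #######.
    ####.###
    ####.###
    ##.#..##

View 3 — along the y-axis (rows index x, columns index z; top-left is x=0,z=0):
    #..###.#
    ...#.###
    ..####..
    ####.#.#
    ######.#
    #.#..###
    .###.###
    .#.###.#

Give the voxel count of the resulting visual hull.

remaining voxels: 210

full grid |V| = 512
step 1: project along x, AND mask (49/64) → |grid| = 392
step 2: project along z, AND mask (49/64) → |grid| = 307
step 3: project along y, AND mask (42/64) → |grid| = 210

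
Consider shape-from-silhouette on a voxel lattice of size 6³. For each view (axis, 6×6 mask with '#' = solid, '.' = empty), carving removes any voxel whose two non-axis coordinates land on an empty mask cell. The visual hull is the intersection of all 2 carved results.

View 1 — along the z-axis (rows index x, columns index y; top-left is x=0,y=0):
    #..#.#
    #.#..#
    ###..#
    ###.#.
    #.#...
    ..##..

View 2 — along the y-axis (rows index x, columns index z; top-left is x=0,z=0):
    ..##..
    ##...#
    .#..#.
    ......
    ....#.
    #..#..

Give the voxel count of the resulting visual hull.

start: 6×6×6 = 216 voxels
after view 1 [z-axis, 18 of 36 cells solid] → remaining = 108
after view 2 [y-axis, 10 of 36 cells solid] → remaining = 29

remaining voxels: 29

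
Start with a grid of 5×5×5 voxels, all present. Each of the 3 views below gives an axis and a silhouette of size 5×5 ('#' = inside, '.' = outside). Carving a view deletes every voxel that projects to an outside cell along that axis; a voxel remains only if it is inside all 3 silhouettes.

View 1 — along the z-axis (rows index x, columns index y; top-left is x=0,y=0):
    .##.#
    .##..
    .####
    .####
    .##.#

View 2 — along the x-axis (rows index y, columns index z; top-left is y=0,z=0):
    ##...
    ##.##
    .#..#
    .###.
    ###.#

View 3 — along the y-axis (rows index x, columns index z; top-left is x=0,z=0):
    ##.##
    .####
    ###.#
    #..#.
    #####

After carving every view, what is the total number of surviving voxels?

39 voxels

before carving: 125 voxels (5×5×5)
V1 z: intersect with XY mask (16 set) -- 80 left
V2 x: intersect with YZ mask (15 set) -- 52 left
V3 y: intersect with XZ mask (19 set) -- 39 left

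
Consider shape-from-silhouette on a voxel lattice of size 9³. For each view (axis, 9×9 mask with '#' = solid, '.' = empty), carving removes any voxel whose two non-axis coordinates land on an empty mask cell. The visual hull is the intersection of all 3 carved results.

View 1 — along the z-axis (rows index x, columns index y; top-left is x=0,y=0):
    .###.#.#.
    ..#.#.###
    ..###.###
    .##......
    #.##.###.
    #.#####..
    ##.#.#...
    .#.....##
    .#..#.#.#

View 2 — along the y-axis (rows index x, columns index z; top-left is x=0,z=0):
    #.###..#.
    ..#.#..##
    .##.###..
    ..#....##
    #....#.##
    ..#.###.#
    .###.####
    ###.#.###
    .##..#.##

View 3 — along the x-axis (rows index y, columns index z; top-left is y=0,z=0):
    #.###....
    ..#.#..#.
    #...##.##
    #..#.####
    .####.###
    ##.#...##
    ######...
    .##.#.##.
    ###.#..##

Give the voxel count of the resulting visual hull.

remaining voxels: 125

full grid |V| = 729
  1. axis=2 (XY plane), |mask|=41  ⇒  voxels=369
  2. axis=1 (XZ plane), |mask|=45  ⇒  voxels=204
  3. axis=0 (YZ plane), |mask|=47  ⇒  voxels=125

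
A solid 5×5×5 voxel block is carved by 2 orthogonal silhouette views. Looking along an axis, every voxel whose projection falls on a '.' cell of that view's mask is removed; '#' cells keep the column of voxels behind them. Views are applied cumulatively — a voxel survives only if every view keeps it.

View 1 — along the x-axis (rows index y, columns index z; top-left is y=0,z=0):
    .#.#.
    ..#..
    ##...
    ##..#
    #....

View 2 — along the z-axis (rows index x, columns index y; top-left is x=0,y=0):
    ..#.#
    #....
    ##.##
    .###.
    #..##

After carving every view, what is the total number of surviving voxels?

before carving: 125 voxels (5×5×5)
[1] x-view keeps 9 columns → grid now 45
[2] z-view keeps 13 columns → grid now 24

|visual hull| = 24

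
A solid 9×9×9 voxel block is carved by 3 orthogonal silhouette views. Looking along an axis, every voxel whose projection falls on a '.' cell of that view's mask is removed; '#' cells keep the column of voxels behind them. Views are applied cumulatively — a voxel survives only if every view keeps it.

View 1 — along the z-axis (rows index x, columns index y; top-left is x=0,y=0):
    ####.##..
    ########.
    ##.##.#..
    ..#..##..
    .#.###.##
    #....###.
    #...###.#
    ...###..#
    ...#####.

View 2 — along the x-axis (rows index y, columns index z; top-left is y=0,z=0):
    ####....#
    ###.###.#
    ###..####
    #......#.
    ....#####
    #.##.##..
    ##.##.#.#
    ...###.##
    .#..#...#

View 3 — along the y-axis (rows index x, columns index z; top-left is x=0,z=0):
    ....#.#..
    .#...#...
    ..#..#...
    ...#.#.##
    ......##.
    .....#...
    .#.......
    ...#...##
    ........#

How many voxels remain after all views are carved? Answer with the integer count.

|visual hull| = 45

initial block: 9^3 = 729
after view 1 [z-axis, 46 of 81 cells solid] → remaining = 414
after view 2 [x-axis, 45 of 81 cells solid] → remaining = 227
after view 3 [y-axis, 18 of 81 cells solid] → remaining = 45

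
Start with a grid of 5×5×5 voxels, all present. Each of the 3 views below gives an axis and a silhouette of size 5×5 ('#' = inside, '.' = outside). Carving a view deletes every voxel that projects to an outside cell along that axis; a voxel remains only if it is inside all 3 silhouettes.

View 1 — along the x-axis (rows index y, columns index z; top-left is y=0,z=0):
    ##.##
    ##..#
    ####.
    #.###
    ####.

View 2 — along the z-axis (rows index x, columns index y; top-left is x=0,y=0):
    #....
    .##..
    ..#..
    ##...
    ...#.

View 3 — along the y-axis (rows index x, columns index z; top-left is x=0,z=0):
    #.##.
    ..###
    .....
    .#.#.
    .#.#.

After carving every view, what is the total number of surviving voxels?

initial block: 5^3 = 125
V1 x: intersect with YZ mask (19 set) -- 95 left
V2 z: intersect with XY mask (7 set) -- 26 left
V3 y: intersect with XZ mask (10 set) -- 9 left

|visual hull| = 9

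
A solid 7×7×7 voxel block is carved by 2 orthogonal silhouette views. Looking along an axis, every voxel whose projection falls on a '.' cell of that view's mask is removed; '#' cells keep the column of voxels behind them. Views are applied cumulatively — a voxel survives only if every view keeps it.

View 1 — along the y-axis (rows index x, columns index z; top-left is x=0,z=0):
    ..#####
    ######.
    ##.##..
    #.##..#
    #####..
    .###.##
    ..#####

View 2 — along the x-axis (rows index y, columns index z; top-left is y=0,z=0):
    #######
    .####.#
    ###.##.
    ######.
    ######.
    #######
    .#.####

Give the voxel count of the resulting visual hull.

201 voxels

initial block: 7^3 = 343
after view 1 [y-axis, 34 of 49 cells solid] → remaining = 238
after view 2 [x-axis, 41 of 49 cells solid] → remaining = 201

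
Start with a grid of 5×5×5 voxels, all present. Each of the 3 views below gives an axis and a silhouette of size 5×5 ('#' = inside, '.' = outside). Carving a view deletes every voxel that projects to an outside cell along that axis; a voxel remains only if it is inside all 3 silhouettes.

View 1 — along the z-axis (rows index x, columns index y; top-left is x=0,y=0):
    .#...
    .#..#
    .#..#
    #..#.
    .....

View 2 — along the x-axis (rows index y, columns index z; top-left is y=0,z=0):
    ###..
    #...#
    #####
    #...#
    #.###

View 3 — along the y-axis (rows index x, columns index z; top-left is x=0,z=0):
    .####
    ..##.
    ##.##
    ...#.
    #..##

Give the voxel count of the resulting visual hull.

remaining voxels: 8

before carving: 125 voxels (5×5×5)
[1] z-view keeps 7 columns → grid now 35
[2] x-view keeps 16 columns → grid now 19
[3] y-view keeps 14 columns → grid now 8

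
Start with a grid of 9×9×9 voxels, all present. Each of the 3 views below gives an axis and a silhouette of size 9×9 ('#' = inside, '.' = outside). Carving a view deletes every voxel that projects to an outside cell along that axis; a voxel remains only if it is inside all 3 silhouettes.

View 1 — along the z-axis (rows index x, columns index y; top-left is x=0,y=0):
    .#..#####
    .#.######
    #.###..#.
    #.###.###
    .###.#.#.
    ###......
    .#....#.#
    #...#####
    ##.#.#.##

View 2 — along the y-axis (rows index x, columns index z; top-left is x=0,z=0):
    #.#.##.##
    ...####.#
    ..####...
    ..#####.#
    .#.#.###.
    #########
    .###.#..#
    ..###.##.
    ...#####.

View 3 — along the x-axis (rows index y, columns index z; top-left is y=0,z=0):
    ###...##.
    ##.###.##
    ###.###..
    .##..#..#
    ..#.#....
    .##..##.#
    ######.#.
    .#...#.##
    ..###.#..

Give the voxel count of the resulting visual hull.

141 voxels

full grid |V| = 729
  1. axis=2 (XY plane), |mask|=48  ⇒  voxels=432
  2. axis=1 (XZ plane), |mask|=50  ⇒  voxels=260
  3. axis=0 (YZ plane), |mask|=44  ⇒  voxels=141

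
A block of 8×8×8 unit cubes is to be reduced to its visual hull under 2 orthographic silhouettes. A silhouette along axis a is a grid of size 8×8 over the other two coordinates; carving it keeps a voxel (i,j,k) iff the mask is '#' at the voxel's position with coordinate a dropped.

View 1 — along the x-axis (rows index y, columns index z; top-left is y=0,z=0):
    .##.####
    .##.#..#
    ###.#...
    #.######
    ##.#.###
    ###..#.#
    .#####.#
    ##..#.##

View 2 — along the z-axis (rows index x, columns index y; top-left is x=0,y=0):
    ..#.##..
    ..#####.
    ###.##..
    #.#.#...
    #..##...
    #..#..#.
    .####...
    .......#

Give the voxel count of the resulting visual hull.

before carving: 512 voxels (8×8×8)
step 1: project along x, AND mask (43/64) → |grid| = 344
step 2: project along z, AND mask (27/64) → |grid| = 148

remaining voxels: 148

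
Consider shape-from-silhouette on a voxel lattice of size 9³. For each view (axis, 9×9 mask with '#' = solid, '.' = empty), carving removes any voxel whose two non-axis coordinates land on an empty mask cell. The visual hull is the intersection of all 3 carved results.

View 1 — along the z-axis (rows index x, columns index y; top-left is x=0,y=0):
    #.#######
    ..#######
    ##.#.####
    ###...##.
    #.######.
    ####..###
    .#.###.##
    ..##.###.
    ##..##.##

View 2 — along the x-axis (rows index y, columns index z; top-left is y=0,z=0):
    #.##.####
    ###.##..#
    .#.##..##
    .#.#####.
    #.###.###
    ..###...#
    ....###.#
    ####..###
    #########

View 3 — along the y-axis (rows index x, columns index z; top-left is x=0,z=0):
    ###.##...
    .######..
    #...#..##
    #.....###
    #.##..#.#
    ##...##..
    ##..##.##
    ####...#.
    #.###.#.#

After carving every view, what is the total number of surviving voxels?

|visual hull| = 195

full grid |V| = 729
step 1: project along z, AND mask (58/81) → |grid| = 522
step 2: project along x, AND mask (55/81) → |grid| = 352
step 3: project along y, AND mask (45/81) → |grid| = 195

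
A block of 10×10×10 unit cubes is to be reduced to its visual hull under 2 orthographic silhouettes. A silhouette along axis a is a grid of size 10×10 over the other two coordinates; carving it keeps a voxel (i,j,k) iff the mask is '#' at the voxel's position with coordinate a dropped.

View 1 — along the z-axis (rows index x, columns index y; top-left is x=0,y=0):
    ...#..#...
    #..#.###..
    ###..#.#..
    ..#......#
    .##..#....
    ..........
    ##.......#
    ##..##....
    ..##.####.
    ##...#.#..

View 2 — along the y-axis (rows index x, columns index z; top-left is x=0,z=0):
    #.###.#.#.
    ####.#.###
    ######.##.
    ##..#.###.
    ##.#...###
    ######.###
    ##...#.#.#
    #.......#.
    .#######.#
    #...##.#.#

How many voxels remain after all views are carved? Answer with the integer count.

before carving: 1000 voxels (10×10×10)
V1 z: intersect with XY mask (34 set) -- 340 left
V2 y: intersect with XZ mask (63 set) -- 213 left

remaining voxels: 213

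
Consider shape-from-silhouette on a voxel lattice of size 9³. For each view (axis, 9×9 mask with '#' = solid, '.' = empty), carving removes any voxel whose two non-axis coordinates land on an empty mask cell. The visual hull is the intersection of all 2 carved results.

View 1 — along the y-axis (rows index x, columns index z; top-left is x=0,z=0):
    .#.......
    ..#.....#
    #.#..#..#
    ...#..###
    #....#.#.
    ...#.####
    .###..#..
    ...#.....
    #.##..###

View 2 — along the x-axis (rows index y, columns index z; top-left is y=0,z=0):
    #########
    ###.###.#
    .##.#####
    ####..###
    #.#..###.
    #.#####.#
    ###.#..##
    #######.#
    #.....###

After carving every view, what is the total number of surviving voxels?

start: 9×9×9 = 729 voxels
step 1: project along y, AND mask (30/81) → |grid| = 270
step 2: project along x, AND mask (60/81) → |grid| = 202

remaining voxels: 202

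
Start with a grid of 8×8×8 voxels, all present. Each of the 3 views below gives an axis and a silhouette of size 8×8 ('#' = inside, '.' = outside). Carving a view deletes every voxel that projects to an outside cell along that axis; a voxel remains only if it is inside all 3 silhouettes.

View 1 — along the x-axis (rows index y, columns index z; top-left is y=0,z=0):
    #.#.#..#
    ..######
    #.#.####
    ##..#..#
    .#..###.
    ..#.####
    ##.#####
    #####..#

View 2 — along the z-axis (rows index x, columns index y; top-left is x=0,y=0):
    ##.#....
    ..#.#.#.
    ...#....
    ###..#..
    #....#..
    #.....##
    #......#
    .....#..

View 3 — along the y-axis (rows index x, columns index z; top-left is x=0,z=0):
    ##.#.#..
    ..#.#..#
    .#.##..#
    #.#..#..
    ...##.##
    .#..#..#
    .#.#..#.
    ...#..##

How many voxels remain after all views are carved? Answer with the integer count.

full grid |V| = 512
[1] x-view keeps 42 columns → grid now 336
[2] z-view keeps 19 columns → grid now 97
[3] y-view keeps 27 columns → grid now 40

voxel count = 40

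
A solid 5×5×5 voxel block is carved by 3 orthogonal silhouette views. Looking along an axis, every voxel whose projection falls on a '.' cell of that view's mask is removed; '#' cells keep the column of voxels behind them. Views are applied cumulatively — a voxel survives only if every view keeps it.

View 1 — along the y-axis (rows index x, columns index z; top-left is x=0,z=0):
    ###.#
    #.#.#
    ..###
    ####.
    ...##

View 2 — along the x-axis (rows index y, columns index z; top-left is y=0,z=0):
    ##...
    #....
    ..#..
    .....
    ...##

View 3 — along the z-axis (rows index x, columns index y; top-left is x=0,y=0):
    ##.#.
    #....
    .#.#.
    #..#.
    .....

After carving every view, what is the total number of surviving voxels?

before carving: 125 voxels (5×5×5)
step 1: project along y, AND mask (16/25) → |grid| = 80
step 2: project along x, AND mask (6/25) → |grid| = 19
step 3: project along z, AND mask (8/25) → |grid| = 6

6 voxels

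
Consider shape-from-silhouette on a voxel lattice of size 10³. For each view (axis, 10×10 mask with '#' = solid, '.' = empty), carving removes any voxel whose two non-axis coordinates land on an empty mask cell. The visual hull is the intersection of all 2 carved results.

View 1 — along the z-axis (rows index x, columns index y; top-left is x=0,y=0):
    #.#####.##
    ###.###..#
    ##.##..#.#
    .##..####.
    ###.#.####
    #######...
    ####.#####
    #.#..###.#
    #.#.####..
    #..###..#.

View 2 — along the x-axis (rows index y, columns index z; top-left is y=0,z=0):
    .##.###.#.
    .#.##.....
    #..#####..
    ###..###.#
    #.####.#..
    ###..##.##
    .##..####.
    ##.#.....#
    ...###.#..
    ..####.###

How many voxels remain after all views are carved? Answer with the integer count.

initial block: 10^3 = 1000
[1] z-view keeps 68 columns → grid now 680
[2] x-view keeps 56 columns → grid now 387

|visual hull| = 387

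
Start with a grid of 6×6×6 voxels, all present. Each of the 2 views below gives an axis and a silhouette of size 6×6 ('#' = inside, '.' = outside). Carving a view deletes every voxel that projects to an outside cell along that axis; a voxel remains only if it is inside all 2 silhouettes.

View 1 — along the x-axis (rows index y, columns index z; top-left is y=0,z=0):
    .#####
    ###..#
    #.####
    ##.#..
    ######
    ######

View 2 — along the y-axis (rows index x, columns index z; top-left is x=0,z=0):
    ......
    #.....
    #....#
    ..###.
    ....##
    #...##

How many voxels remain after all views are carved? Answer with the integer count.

remaining voxels: 52

initial block: 6^3 = 216
[1] x-view keeps 29 columns → grid now 174
[2] y-view keeps 11 columns → grid now 52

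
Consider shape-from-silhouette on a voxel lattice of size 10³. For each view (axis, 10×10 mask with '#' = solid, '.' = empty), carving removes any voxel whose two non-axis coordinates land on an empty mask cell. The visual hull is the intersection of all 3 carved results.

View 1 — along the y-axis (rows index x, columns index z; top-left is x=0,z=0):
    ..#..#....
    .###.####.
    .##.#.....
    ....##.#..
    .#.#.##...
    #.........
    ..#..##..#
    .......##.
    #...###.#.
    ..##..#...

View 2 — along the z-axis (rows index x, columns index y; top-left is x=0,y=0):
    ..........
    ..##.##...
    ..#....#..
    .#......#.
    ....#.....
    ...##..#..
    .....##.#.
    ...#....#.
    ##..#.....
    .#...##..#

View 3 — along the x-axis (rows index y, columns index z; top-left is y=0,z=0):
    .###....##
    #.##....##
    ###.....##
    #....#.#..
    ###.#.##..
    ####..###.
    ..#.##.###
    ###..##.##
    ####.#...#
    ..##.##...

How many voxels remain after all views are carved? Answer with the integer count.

remaining voxels: 49

full grid |V| = 1000
step 1: project along y, AND mask (34/100) → |grid| = 340
step 2: project along z, AND mask (24/100) → |grid| = 90
step 3: project along x, AND mask (54/100) → |grid| = 49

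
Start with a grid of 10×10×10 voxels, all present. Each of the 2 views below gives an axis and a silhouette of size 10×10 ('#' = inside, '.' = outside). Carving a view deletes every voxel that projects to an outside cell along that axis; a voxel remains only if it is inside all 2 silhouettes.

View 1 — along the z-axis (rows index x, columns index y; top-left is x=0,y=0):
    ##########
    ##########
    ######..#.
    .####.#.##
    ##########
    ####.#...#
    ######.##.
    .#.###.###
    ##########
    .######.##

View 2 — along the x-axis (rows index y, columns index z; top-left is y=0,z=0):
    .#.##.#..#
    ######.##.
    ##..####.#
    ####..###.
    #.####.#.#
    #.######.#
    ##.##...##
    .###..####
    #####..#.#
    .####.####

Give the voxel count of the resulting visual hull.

|visual hull| = 588

initial block: 10^3 = 1000
after view 1 [z-axis, 83 of 100 cells solid] → remaining = 830
after view 2 [x-axis, 70 of 100 cells solid] → remaining = 588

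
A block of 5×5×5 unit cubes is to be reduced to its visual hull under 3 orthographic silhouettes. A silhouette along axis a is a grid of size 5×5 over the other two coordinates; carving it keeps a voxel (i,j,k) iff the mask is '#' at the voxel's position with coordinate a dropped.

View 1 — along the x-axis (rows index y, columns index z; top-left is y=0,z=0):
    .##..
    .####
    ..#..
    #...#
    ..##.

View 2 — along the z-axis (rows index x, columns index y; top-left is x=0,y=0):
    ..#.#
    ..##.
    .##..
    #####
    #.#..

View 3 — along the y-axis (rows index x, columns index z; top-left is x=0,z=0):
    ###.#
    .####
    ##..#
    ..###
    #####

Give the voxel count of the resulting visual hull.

remaining voxels: 17

initial block: 5^3 = 125
carve view 1 (along x, YZ-mask fill 11/25): 55 voxels remain
carve view 2 (along z, XY-mask fill 13/25): 25 voxels remain
carve view 3 (along y, XZ-mask fill 19/25): 17 voxels remain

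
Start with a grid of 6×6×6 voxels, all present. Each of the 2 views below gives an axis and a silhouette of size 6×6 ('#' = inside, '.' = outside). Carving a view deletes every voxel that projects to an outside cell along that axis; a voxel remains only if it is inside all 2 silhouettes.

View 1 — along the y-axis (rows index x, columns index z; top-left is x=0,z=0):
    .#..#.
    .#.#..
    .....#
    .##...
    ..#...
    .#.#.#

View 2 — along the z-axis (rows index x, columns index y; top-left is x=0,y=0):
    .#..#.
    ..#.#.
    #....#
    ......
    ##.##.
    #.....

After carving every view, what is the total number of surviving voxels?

start: 6×6×6 = 216 voxels
  1. axis=1 (XZ plane), |mask|=11  ⇒  voxels=66
  2. axis=2 (XY plane), |mask|=11  ⇒  voxels=17

remaining voxels: 17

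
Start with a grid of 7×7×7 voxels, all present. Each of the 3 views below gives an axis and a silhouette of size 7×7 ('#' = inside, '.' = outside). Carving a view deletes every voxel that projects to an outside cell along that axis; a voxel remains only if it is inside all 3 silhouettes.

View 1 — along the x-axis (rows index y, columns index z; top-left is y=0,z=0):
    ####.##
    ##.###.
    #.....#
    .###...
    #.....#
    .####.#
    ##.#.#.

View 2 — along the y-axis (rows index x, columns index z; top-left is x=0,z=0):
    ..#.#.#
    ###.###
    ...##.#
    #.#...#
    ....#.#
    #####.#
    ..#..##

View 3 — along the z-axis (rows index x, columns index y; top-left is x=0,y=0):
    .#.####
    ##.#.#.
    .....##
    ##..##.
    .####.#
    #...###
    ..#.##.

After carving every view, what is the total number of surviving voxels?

55 voxels

initial block: 7^3 = 343
  1. axis=0 (YZ plane), |mask|=27  ⇒  voxels=189
  2. axis=1 (XZ plane), |mask|=26  ⇒  voxels=94
  3. axis=2 (XY plane), |mask|=27  ⇒  voxels=55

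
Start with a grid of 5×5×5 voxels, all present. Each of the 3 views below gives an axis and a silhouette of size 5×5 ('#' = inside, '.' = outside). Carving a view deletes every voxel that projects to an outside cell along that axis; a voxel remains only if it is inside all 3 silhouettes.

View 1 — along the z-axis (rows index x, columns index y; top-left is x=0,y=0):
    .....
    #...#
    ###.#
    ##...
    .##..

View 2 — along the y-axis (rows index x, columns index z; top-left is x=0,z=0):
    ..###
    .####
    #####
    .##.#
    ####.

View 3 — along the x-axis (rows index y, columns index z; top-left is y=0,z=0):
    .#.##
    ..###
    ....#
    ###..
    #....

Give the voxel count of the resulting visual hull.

initial block: 5^3 = 125
carve view 1 (along z, XY-mask fill 10/25): 50 voxels remain
carve view 2 (along y, XZ-mask fill 19/25): 42 voxels remain
carve view 3 (along x, YZ-mask fill 11/25): 17 voxels remain

|visual hull| = 17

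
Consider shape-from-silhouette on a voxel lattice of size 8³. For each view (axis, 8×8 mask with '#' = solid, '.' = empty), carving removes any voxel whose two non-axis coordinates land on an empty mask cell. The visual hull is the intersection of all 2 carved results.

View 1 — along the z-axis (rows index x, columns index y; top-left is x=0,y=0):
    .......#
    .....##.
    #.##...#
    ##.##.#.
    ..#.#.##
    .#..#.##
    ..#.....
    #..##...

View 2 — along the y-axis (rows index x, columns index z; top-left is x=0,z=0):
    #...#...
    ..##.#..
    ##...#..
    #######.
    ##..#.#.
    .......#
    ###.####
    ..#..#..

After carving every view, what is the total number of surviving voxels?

full grid |V| = 512
carve view 1 (along z, XY-mask fill 24/64): 192 voxels remain
carve view 2 (along y, XZ-mask fill 29/64): 88 voxels remain

remaining voxels: 88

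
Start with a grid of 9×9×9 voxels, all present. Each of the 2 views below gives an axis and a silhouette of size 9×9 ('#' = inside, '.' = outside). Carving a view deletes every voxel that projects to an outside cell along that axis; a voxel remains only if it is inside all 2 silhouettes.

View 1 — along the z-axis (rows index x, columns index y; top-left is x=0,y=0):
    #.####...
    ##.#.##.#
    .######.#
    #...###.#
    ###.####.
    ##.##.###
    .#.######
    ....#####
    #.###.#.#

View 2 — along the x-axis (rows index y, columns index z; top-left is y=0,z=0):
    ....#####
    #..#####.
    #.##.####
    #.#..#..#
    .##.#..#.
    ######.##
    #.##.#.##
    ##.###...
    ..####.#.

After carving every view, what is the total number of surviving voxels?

303 voxels

full grid |V| = 729
[1] z-view keeps 55 columns → grid now 495
[2] x-view keeps 50 columns → grid now 303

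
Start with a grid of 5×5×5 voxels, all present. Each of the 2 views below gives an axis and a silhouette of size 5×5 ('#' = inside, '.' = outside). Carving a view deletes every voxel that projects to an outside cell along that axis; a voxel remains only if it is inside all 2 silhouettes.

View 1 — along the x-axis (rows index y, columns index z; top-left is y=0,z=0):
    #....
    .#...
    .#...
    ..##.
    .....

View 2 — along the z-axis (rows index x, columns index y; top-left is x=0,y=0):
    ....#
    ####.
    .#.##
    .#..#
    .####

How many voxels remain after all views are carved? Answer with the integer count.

|visual hull| = 13

before carving: 125 voxels (5×5×5)
carve view 1 (along x, YZ-mask fill 5/25): 25 voxels remain
carve view 2 (along z, XY-mask fill 14/25): 13 voxels remain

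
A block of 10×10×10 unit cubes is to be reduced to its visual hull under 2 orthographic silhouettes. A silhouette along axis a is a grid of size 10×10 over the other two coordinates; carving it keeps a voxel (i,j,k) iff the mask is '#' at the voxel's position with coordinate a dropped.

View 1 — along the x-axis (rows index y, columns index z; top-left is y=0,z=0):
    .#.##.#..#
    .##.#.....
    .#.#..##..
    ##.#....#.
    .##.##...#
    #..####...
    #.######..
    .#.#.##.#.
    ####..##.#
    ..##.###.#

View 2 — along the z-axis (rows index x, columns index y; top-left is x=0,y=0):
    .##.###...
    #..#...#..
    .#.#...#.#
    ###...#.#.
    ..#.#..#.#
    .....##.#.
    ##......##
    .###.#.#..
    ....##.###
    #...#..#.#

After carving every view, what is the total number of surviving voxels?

start: 10×10×10 = 1000 voxels
[1] x-view keeps 51 columns → grid now 510
[2] z-view keeps 42 columns → grid now 212

remaining voxels: 212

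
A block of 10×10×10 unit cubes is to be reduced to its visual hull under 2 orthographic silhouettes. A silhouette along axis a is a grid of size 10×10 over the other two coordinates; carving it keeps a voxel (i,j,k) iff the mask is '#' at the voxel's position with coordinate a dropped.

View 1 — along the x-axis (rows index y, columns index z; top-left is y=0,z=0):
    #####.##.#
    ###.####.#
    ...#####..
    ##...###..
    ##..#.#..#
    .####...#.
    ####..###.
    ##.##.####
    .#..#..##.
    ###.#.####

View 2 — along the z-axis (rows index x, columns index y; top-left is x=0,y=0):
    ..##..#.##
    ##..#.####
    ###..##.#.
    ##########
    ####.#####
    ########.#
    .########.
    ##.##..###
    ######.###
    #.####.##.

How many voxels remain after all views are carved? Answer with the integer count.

voxel count = 483

before carving: 1000 voxels (10×10×10)
carve view 1 (along x, YZ-mask fill 63/100): 630 voxels remain
carve view 2 (along z, XY-mask fill 77/100): 483 voxels remain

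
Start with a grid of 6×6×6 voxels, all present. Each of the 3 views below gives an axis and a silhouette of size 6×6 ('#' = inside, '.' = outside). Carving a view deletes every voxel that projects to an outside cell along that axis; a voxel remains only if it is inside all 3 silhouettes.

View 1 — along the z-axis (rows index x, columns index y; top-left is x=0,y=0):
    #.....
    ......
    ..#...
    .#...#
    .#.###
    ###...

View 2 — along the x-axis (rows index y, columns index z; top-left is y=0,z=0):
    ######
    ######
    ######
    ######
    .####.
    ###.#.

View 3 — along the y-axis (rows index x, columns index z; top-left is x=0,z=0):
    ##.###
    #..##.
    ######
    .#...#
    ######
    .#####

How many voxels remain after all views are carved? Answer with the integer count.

full grid |V| = 216
  1. axis=2 (XY plane), |mask|=11  ⇒  voxels=66
  2. axis=0 (YZ plane), |mask|=32  ⇒  voxels=60
  3. axis=1 (XZ plane), |mask|=27  ⇒  voxels=49

49 voxels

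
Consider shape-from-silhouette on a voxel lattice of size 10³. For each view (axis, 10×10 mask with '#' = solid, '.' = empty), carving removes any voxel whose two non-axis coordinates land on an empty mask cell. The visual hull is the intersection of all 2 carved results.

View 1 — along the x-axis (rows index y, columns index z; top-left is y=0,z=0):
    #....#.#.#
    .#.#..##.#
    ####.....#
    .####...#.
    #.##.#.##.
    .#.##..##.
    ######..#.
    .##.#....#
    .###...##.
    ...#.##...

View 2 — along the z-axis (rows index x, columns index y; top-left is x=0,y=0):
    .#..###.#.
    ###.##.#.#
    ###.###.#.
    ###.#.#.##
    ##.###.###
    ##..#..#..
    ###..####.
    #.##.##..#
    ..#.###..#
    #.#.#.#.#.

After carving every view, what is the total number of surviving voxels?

full grid |V| = 1000
step 1: project along x, AND mask (49/100) → |grid| = 490
step 2: project along z, AND mask (61/100) → |grid| = 305

remaining voxels: 305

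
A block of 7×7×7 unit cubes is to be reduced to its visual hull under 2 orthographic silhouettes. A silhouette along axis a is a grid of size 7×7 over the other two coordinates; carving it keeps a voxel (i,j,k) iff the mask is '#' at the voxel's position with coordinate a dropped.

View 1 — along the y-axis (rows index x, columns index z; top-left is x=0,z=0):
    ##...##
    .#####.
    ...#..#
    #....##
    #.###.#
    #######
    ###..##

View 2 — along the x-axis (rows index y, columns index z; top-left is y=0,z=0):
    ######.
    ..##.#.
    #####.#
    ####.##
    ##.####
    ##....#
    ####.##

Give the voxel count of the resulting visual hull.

|visual hull| = 162

before carving: 343 voxels (7×7×7)
carve view 1 (along y, XZ-mask fill 31/49): 217 voxels remain
carve view 2 (along x, YZ-mask fill 36/49): 162 voxels remain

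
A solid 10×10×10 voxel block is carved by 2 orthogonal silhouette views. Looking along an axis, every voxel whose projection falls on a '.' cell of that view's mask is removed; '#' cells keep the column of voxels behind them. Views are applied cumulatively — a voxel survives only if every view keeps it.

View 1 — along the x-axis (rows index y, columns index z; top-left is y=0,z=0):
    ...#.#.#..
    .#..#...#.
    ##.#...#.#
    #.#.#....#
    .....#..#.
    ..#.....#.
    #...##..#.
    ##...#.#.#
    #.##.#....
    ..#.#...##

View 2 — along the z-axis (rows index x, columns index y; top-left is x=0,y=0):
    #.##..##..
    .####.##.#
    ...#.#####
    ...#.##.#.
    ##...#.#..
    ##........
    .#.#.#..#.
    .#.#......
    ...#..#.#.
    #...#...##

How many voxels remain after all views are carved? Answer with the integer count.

start: 10×10×10 = 1000 voxels
after view 1 [x-axis, 36 of 100 cells solid] → remaining = 360
after view 2 [z-axis, 41 of 100 cells solid] → remaining = 149

149 voxels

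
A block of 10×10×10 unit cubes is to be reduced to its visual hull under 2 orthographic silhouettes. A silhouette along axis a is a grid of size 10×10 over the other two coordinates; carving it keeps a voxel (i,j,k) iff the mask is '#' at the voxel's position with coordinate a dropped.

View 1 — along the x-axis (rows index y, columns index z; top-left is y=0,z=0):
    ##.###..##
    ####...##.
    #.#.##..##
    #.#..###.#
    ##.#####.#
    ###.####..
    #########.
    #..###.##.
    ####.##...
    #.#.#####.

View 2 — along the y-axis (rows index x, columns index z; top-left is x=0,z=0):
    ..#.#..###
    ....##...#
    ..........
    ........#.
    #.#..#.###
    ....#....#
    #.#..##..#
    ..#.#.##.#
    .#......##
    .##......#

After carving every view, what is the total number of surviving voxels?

|visual hull| = 211

full grid |V| = 1000
step 1: project along x, AND mask (68/100) → |grid| = 680
step 2: project along y, AND mask (33/100) → |grid| = 211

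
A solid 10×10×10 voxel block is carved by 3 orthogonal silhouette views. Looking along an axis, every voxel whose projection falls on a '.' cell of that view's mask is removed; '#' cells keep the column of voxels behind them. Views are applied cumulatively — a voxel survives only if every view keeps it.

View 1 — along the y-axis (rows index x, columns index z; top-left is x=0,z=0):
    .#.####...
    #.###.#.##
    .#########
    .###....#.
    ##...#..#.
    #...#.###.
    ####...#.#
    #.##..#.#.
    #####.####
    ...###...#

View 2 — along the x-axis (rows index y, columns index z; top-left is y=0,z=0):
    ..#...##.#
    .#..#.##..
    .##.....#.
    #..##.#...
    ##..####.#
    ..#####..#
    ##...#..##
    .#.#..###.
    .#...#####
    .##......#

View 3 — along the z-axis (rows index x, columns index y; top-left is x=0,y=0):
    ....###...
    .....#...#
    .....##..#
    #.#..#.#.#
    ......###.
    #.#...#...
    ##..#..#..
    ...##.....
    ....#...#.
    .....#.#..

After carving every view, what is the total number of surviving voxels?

start: 10×10×10 = 1000 voxels
step 1: project along y, AND mask (58/100) → |grid| = 580
step 2: project along x, AND mask (47/100) → |grid| = 268
step 3: project along z, AND mask (29/100) → |grid| = 88

88 voxels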